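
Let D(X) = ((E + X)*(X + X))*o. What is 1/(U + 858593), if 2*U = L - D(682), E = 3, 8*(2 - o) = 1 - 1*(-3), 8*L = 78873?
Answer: 16/2604281 ≈ 6.1437e-6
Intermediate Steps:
L = 78873/8 (L = (⅛)*78873 = 78873/8 ≈ 9859.1)
o = 3/2 (o = 2 - (1 - 1*(-3))/8 = 2 - (1 + 3)/8 = 2 - ⅛*4 = 2 - ½ = 3/2 ≈ 1.5000)
D(X) = 3*X*(3 + X) (D(X) = ((3 + X)*(X + X))*(3/2) = ((3 + X)*(2*X))*(3/2) = (2*X*(3 + X))*(3/2) = 3*X*(3 + X))
U = -11133207/16 (U = (78873/8 - 3*682*(3 + 682))/2 = (78873/8 - 3*682*685)/2 = (78873/8 - 1*1401510)/2 = (78873/8 - 1401510)/2 = (½)*(-11133207/8) = -11133207/16 ≈ -6.9583e+5)
1/(U + 858593) = 1/(-11133207/16 + 858593) = 1/(2604281/16) = 16/2604281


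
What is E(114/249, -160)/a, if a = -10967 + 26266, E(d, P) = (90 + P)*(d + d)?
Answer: -5320/1269817 ≈ -0.0041896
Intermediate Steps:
E(d, P) = 2*d*(90 + P) (E(d, P) = (90 + P)*(2*d) = 2*d*(90 + P))
a = 15299
E(114/249, -160)/a = (2*(114/249)*(90 - 160))/15299 = (2*(114*(1/249))*(-70))*(1/15299) = (2*(38/83)*(-70))*(1/15299) = -5320/83*1/15299 = -5320/1269817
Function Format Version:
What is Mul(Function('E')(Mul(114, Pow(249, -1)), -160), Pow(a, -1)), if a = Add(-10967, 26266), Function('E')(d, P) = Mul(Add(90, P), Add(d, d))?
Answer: Rational(-5320, 1269817) ≈ -0.0041896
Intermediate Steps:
Function('E')(d, P) = Mul(2, d, Add(90, P)) (Function('E')(d, P) = Mul(Add(90, P), Mul(2, d)) = Mul(2, d, Add(90, P)))
a = 15299
Mul(Function('E')(Mul(114, Pow(249, -1)), -160), Pow(a, -1)) = Mul(Mul(2, Mul(114, Pow(249, -1)), Add(90, -160)), Pow(15299, -1)) = Mul(Mul(2, Mul(114, Rational(1, 249)), -70), Rational(1, 15299)) = Mul(Mul(2, Rational(38, 83), -70), Rational(1, 15299)) = Mul(Rational(-5320, 83), Rational(1, 15299)) = Rational(-5320, 1269817)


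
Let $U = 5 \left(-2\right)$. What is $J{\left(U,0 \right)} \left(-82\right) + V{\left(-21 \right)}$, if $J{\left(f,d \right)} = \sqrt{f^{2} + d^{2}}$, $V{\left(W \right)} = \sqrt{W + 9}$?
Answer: $-820 + 2 i \sqrt{3} \approx -820.0 + 3.4641 i$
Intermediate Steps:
$U = -10$
$V{\left(W \right)} = \sqrt{9 + W}$
$J{\left(f,d \right)} = \sqrt{d^{2} + f^{2}}$
$J{\left(U,0 \right)} \left(-82\right) + V{\left(-21 \right)} = \sqrt{0^{2} + \left(-10\right)^{2}} \left(-82\right) + \sqrt{9 - 21} = \sqrt{0 + 100} \left(-82\right) + \sqrt{-12} = \sqrt{100} \left(-82\right) + 2 i \sqrt{3} = 10 \left(-82\right) + 2 i \sqrt{3} = -820 + 2 i \sqrt{3}$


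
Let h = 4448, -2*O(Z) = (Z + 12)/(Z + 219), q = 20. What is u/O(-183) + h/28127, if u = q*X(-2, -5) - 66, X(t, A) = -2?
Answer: -23767184/534413 ≈ -44.473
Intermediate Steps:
O(Z) = -(12 + Z)/(2*(219 + Z)) (O(Z) = -(Z + 12)/(2*(Z + 219)) = -(12 + Z)/(2*(219 + Z)))
u = -106 (u = 20*(-2) - 66 = -40 - 66 = -106)
u/O(-183) + h/28127 = -106*2*(219 - 183)/(-12 - 1*(-183)) + 4448/28127 = -106*72/(-12 + 183) + 4448*(1/28127) = -106/((½)*(1/36)*171) + 4448/28127 = -106/19/8 + 4448/28127 = -106*8/19 + 4448/28127 = -848/19 + 4448/28127 = -23767184/534413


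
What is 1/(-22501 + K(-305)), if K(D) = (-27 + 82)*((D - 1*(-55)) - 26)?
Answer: -1/37681 ≈ -2.6539e-5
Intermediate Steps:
K(D) = 1595 + 55*D (K(D) = 55*((D + 55) - 26) = 55*((55 + D) - 26) = 55*(29 + D) = 1595 + 55*D)
1/(-22501 + K(-305)) = 1/(-22501 + (1595 + 55*(-305))) = 1/(-22501 + (1595 - 16775)) = 1/(-22501 - 15180) = 1/(-37681) = -1/37681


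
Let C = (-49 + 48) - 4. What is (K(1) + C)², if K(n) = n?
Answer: 16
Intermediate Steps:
C = -5 (C = -1 - 4 = -5)
(K(1) + C)² = (1 - 5)² = (-4)² = 16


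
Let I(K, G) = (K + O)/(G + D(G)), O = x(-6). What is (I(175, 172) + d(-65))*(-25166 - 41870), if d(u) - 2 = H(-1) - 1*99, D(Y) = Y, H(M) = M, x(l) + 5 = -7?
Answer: 562247691/86 ≈ 6.5378e+6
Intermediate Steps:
x(l) = -12 (x(l) = -5 - 7 = -12)
O = -12
I(K, G) = (-12 + K)/(2*G) (I(K, G) = (K - 12)/(G + G) = (-12 + K)/((2*G)) = (-12 + K)*(1/(2*G)) = (-12 + K)/(2*G))
d(u) = -98 (d(u) = 2 + (-1 - 1*99) = 2 + (-1 - 99) = 2 - 100 = -98)
(I(175, 172) + d(-65))*(-25166 - 41870) = ((½)*(-12 + 175)/172 - 98)*(-25166 - 41870) = ((½)*(1/172)*163 - 98)*(-67036) = (163/344 - 98)*(-67036) = -33549/344*(-67036) = 562247691/86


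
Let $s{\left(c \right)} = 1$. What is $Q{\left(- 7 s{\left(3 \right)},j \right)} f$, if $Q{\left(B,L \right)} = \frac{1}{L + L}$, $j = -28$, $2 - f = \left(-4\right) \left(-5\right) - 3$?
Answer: $\frac{15}{56} \approx 0.26786$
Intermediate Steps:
$f = -15$ ($f = 2 - \left(\left(-4\right) \left(-5\right) - 3\right) = 2 - \left(20 - 3\right) = 2 - 17 = -15$)
$Q{\left(B,L \right)} = \frac{1}{2 L}$
$Q{\left(- 7 s{\left(3 \right)},j \right)} f = \frac{1}{2 \left(-28\right)} \left(-15\right) = \frac{1}{2} \left(- \frac{1}{28}\right) \left(-15\right) = \left(- \frac{1}{56}\right) \left(-15\right) = \frac{15}{56}$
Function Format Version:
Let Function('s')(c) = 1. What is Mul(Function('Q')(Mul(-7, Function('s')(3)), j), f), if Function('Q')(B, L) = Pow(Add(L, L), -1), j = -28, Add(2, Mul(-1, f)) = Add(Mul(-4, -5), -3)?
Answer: Rational(15, 56) ≈ 0.26786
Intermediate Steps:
f = -15 (f = Add(2, Mul(-1, Add(Mul(-4, -5), -3))) = Add(2, Mul(-1, Add(20, -3))) = Add(2, Mul(-1, 17)) = Add(2, -17) = -15)
Function('Q')(B, L) = Mul(Rational(1, 2), Pow(L, -1)) (Function('Q')(B, L) = Pow(Mul(2, L), -1) = Mul(Rational(1, 2), Pow(L, -1)))
Mul(Function('Q')(Mul(-7, Function('s')(3)), j), f) = Mul(Mul(Rational(1, 2), Pow(-28, -1)), -15) = Mul(Mul(Rational(1, 2), Rational(-1, 28)), -15) = Mul(Rational(-1, 56), -15) = Rational(15, 56)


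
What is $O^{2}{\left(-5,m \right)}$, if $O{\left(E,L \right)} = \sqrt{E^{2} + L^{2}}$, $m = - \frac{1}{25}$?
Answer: $\frac{15626}{625} \approx 25.002$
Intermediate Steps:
$m = - \frac{1}{25}$ ($m = \left(-1\right) \frac{1}{25} = - \frac{1}{25} \approx -0.04$)
$O^{2}{\left(-5,m \right)} = \left(\sqrt{\left(-5\right)^{2} + \left(- \frac{1}{25}\right)^{2}}\right)^{2} = \left(\sqrt{25 + \frac{1}{625}}\right)^{2} = \left(\sqrt{\frac{15626}{625}}\right)^{2} = \left(\frac{\sqrt{15626}}{25}\right)^{2} = \frac{15626}{625}$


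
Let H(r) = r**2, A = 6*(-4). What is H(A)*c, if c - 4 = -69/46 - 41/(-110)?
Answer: 91008/55 ≈ 1654.7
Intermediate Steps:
A = -24
c = 158/55 (c = 4 + (-69/46 - 41/(-110)) = 4 + (-69*1/46 - 41*(-1/110)) = 4 + (-3/2 + 41/110) = 4 - 62/55 = 158/55 ≈ 2.8727)
H(A)*c = (-24)**2*(158/55) = 576*(158/55) = 91008/55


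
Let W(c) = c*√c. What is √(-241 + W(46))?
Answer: √(-241 + 46*√46) ≈ 8.4254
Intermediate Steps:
W(c) = c^(3/2)
√(-241 + W(46)) = √(-241 + 46^(3/2)) = √(-241 + 46*√46)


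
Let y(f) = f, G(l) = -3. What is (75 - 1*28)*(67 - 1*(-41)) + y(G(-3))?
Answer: 5073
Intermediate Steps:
(75 - 1*28)*(67 - 1*(-41)) + y(G(-3)) = (75 - 1*28)*(67 - 1*(-41)) - 3 = (75 - 28)*(67 + 41) - 3 = 47*108 - 3 = 5076 - 3 = 5073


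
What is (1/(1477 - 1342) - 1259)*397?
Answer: -67475708/135 ≈ -4.9982e+5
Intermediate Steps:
(1/(1477 - 1342) - 1259)*397 = (1/135 - 1259)*397 = -169964/135*397 = -67475708/135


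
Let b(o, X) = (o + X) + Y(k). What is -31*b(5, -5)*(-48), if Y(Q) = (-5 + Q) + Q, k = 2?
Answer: -1488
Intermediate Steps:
Y(Q) = -5 + 2*Q
b(o, X) = -1 + X + o (b(o, X) = (o + X) + (-5 + 2*2) = (X + o) + (-5 + 4) = (X + o) - 1 = -1 + X + o)
-31*b(5, -5)*(-48) = -31*(-1 - 5 + 5)*(-48) = -31*(-1)*(-48) = 31*(-48) = -1488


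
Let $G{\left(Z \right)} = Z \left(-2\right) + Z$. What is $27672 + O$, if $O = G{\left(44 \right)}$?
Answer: $27628$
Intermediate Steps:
$G{\left(Z \right)} = - Z$ ($G{\left(Z \right)} = - 2 Z + Z = - Z$)
$O = -44$ ($O = \left(-1\right) 44 = -44$)
$27672 + O = 27672 - 44 = 27628$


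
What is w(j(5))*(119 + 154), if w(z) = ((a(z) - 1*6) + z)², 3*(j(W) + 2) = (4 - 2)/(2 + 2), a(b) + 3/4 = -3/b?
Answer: 76520899/5808 ≈ 13175.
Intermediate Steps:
a(b) = -¾ - 3/b
j(W) = -11/6 (j(W) = -2 + ((4 - 2)/(2 + 2))/3 = -2 + (2/4)/3 = -2 + (2*(¼))/3 = -2 + (⅓)*(½) = -2 + ⅙ = -11/6)
w(z) = (-27/4 + z - 3/z)² (w(z) = (((-¾ - 3/z) - 1*6) + z)² = (((-¾ - 3/z) - 6) + z)² = ((-27/4 - 3/z) + z)² = (-27/4 + z - 3/z)²)
w(j(5))*(119 + 154) = ((12 - 11*(27 - 4*(-11/6))/6)²/(16*(-11/6)²))*(119 + 154) = ((1/16)*(36/121)*(12 - 11*(27 + 22/3)/6)²)*273 = ((1/16)*(36/121)*(12 - 11/6*103/3)²)*273 = ((1/16)*(36/121)*(12 - 1133/18)²)*273 = ((1/16)*(36/121)*(-917/18)²)*273 = ((1/16)*(36/121)*(840889/324))*273 = (840889/17424)*273 = 76520899/5808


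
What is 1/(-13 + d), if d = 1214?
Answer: 1/1201 ≈ 0.00083264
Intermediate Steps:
1/(-13 + d) = 1/(-13 + 1214) = 1/1201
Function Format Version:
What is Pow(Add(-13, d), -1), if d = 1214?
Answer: Rational(1, 1201) ≈ 0.00083264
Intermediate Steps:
Pow(Add(-13, d), -1) = Pow(Add(-13, 1214), -1) = Pow(1201, -1) = Rational(1, 1201)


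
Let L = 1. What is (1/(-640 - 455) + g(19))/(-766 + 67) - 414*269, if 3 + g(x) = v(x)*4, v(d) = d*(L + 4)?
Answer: -85240506044/765405 ≈ -1.1137e+5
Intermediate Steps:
v(d) = 5*d (v(d) = d*(1 + 4) = d*5 = 5*d)
g(x) = -3 + 20*x (g(x) = -3 + (5*x)*4 = -3 + 20*x)
(1/(-640 - 455) + g(19))/(-766 + 67) - 414*269 = (1/(-640 - 455) + (-3 + 20*19))/(-766 + 67) - 414*269 = (1/(-1095) + (-3 + 380))/(-699) - 111366 = (-1/1095 + 377)*(-1/699) - 111366 = (412814/1095)*(-1/699) - 111366 = -412814/765405 - 111366 = -85240506044/765405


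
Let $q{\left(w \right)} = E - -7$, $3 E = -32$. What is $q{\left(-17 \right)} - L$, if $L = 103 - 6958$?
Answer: $\frac{20554}{3} \approx 6851.3$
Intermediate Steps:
$E = - \frac{32}{3}$ ($E = \frac{1}{3} \left(-32\right) = - \frac{32}{3} \approx -10.667$)
$q{\left(w \right)} = - \frac{11}{3}$ ($q{\left(w \right)} = - \frac{32}{3} - -7 = - \frac{32}{3} + 7 = - \frac{11}{3}$)
$L = -6855$ ($L = 103 - 6958 = -6855$)
$q{\left(-17 \right)} - L = - \frac{11}{3} - -6855 = - \frac{11}{3} + 6855 = \frac{20554}{3}$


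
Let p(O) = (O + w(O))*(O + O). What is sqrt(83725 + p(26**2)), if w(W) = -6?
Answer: sqrt(989565) ≈ 994.77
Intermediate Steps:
p(O) = 2*O*(-6 + O) (p(O) = (O - 6)*(O + O) = (-6 + O)*(2*O) = 2*O*(-6 + O))
sqrt(83725 + p(26**2)) = sqrt(83725 + 2*26**2*(-6 + 26**2)) = sqrt(83725 + 2*676*(-6 + 676)) = sqrt(83725 + 2*676*670) = sqrt(83725 + 905840) = sqrt(989565)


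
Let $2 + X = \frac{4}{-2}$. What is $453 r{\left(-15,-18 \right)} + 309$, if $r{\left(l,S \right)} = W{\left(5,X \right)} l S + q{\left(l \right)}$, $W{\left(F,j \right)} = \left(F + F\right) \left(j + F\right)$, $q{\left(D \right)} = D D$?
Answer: $1325334$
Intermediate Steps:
$X = -4$ ($X = -2 + \frac{4}{-2} = -2 + 4 \left(- \frac{1}{2}\right) = -2 - 2 = -4$)
$q{\left(D \right)} = D^{2}$
$W{\left(F,j \right)} = 2 F \left(F + j\right)$
$r{\left(l,S \right)} = l^{2} + 10 S l$ ($r{\left(l,S \right)} = 2 \cdot 5 \left(5 - 4\right) l S + l^{2} = 2 \cdot 5 \cdot 1 l S + l^{2} = 10 l S + l^{2} = 10 S l + l^{2} = l^{2} + 10 S l$)
$453 r{\left(-15,-18 \right)} + 309 = 453 \left(- 15 \left(-15 + 10 \left(-18\right)\right)\right) + 309 = 453 \left(- 15 \left(-15 - 180\right)\right) + 309 = 453 \left(\left(-15\right) \left(-195\right)\right) + 309 = 453 \cdot 2925 + 309 = 1325025 + 309 = 1325334$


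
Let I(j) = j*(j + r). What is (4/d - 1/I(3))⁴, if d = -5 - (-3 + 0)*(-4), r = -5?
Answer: 2401/108243216 ≈ 2.2182e-5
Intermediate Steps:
I(j) = j*(-5 + j) (I(j) = j*(j - 5) = j*(-5 + j))
d = -17 (d = -5 - (-3)*(-4) = -5 - 1*12 = -5 - 12 = -17)
(4/d - 1/I(3))⁴ = (4/(-17) - 1/(3*(-5 + 3)))⁴ = (4*(-1/17) - 1/(3*(-2)))⁴ = (-4/17 - 1/(-6))⁴ = (-4/17 - 1*(-⅙))⁴ = (-4/17 + ⅙)⁴ = (-7/102)⁴ = 2401/108243216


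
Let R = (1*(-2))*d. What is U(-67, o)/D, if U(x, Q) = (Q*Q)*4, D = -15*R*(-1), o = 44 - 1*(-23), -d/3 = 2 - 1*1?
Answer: 8978/45 ≈ 199.51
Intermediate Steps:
d = -3 (d = -3*(2 - 1*1) = -3*(2 - 1) = -3*1 = -3)
R = 6 (R = (1*(-2))*(-3) = -2*(-3) = 6)
o = 67 (o = 44 + 23 = 67)
D = 90 (D = -15*6*(-1) = -90*(-1) = 90)
U(x, Q) = 4*Q² (U(x, Q) = Q²*4 = 4*Q²)
U(-67, o)/D = (4*67²)/90 = (4*4489)*(1/90) = 17956*(1/90) = 8978/45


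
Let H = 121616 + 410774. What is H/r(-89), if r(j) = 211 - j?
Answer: 53239/30 ≈ 1774.6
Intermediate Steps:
H = 532390
H/r(-89) = 532390/(211 - 1*(-89)) = 532390/(211 + 89) = 532390/300 = 532390*(1/300) = 53239/30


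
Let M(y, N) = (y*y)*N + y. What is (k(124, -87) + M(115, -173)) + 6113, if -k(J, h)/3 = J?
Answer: -2282069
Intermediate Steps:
k(J, h) = -3*J
M(y, N) = y + N*y**2 (M(y, N) = y**2*N + y = N*y**2 + y = y + N*y**2)
(k(124, -87) + M(115, -173)) + 6113 = (-3*124 + 115*(1 - 173*115)) + 6113 = (-372 + 115*(1 - 19895)) + 6113 = (-372 + 115*(-19894)) + 6113 = (-372 - 2287810) + 6113 = -2288182 + 6113 = -2282069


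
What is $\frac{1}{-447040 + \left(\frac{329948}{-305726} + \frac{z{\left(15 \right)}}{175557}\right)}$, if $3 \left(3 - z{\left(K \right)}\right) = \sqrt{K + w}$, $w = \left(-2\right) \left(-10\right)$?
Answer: $- \frac{2897550414656451972826561611}{1295324064435480321262353710658934} + \frac{12306772222425999 \sqrt{35}}{1295324064435480321262353710658934} \approx -2.2369 \cdot 10^{-6}$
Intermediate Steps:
$w = 20$
$z{\left(K \right)} = 3 - \frac{\sqrt{20 + K}}{3}$ ($z{\left(K \right)} = 3 - \frac{\sqrt{K + 20}}{3} = 3 - \frac{\sqrt{20 + K}}{3}$)
$\frac{1}{-447040 + \left(\frac{329948}{-305726} + \frac{z{\left(15 \right)}}{175557}\right)} = \frac{1}{-447040 + \left(\frac{329948}{-305726} + \frac{3 - \frac{\sqrt{20 + 15}}{3}}{175557}\right)} = \frac{1}{-447040 + \left(329948 \left(- \frac{1}{305726}\right) + \left(3 - \frac{\sqrt{35}}{3}\right) \frac{1}{175557}\right)} = \frac{1}{-447040 - \left(\frac{9653960643}{8945389897} + \frac{\sqrt{35}}{526671}\right)} = \frac{1}{- \frac{3998956753515523}{8945389897} - \frac{\sqrt{35}}{526671}}$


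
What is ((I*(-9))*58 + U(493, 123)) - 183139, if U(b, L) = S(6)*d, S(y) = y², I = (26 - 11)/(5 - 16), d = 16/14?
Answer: -14043725/77 ≈ -1.8239e+5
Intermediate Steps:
d = 8/7 (d = 16*(1/14) = 8/7 ≈ 1.1429)
I = -15/11 (I = 15/(-11) = 15*(-1/11) = -15/11 ≈ -1.3636)
U(b, L) = 288/7 (U(b, L) = 6²*(8/7) = 36*(8/7) = 288/7)
((I*(-9))*58 + U(493, 123)) - 183139 = (-15/11*(-9)*58 + 288/7) - 183139 = ((135/11)*58 + 288/7) - 183139 = (7830/11 + 288/7) - 183139 = 57978/77 - 183139 = -14043725/77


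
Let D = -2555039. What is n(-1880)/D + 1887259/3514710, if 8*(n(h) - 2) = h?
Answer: 4822839275531/8980221123690 ≈ 0.53705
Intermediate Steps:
n(h) = 2 + h/8
n(-1880)/D + 1887259/3514710 = (2 + (1/8)*(-1880))/(-2555039) + 1887259/3514710 = (2 - 235)*(-1/2555039) + 1887259*(1/3514710) = -233*(-1/2555039) + 1887259/3514710 = 233/2555039 + 1887259/3514710 = 4822839275531/8980221123690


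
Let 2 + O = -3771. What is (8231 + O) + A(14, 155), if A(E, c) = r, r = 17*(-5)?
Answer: 4373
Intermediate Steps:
r = -85
A(E, c) = -85
O = -3773 (O = -2 - 3771 = -3773)
(8231 + O) + A(14, 155) = (8231 - 3773) - 85 = 4458 - 85 = 4373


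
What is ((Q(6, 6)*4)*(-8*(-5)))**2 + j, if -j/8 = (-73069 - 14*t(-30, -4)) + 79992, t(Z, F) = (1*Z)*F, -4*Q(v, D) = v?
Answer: 15656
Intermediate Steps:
Q(v, D) = -v/4
t(Z, F) = F*Z (t(Z, F) = Z*F = F*Z)
j = -41944 (j = -8*((-73069 - (-56)*(-30)) + 79992) = -8*((-73069 - 14*120) + 79992) = -8*((-73069 - 1680) + 79992) = -8*(-74749 + 79992) = -8*5243 = -41944)
((Q(6, 6)*4)*(-8*(-5)))**2 + j = ((-1/4*6*4)*(-8*(-5)))**2 - 41944 = (-3/2*4*40)**2 - 41944 = (-6*40)**2 - 41944 = (-240)**2 - 41944 = 57600 - 41944 = 15656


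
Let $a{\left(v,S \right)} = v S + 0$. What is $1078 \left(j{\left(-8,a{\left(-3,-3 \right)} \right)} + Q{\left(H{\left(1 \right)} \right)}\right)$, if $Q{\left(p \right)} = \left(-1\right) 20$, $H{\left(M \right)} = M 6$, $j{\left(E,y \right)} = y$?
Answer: $-11858$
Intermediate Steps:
$a{\left(v,S \right)} = S v$ ($a{\left(v,S \right)} = S v + 0 = S v$)
$H{\left(M \right)} = 6 M$
$Q{\left(p \right)} = -20$
$1078 \left(j{\left(-8,a{\left(-3,-3 \right)} \right)} + Q{\left(H{\left(1 \right)} \right)}\right) = 1078 \left(\left(-3\right) \left(-3\right) - 20\right) = 1078 \left(9 - 20\right) = 1078 \left(-11\right) = -11858$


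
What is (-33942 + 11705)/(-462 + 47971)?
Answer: -22237/47509 ≈ -0.46806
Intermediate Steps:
(-33942 + 11705)/(-462 + 47971) = -22237/47509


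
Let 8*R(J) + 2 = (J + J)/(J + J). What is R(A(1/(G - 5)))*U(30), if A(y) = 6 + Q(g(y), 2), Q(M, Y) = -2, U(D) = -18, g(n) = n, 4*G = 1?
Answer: 9/4 ≈ 2.2500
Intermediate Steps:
G = ¼ (G = (¼)*1 = ¼ ≈ 0.25000)
A(y) = 4 (A(y) = 6 - 2 = 4)
R(J) = -⅛ (R(J) = -¼ + ((J + J)/(J + J))/8 = -¼ + ((2*J)/((2*J)))/8 = -¼ + ((2*J)*(1/(2*J)))/8 = -¼ + (⅛)*1 = -¼ + ⅛ = -⅛)
R(A(1/(G - 5)))*U(30) = -⅛*(-18) = 9/4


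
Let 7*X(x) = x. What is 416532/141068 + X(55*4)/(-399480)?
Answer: 14559279857/4930961406 ≈ 2.9526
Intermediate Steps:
X(x) = x/7
416532/141068 + X(55*4)/(-399480) = 416532/141068 + ((55*4)/7)/(-399480) = 416532*(1/141068) + ((1/7)*220)*(-1/399480) = 104133/35267 + (220/7)*(-1/399480) = 104133/35267 - 11/139818 = 14559279857/4930961406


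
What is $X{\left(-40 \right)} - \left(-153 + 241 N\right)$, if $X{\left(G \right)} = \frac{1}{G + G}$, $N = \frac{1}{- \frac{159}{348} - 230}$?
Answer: $\frac{329421667}{2138640} \approx 154.03$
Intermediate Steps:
$N = - \frac{116}{26733}$ ($N = \frac{1}{\left(-159\right) \frac{1}{348} - 230} = \frac{1}{- \frac{53}{116} - 230} = \frac{1}{- \frac{26733}{116}} = - \frac{116}{26733} \approx -0.0043392$)
$X{\left(G \right)} = \frac{1}{2 G}$
$X{\left(-40 \right)} - \left(-153 + 241 N\right) = \frac{1}{2 \left(-40\right)} - \left(-153 + 241 \left(- \frac{116}{26733}\right)\right) = \frac{1}{2} \left(- \frac{1}{40}\right) - \left(-153 - \frac{27956}{26733}\right) = - \frac{1}{80} - - \frac{4118105}{26733} = - \frac{1}{80} + \frac{4118105}{26733} = \frac{329421667}{2138640}$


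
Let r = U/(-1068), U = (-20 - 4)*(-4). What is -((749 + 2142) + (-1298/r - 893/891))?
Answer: -61765003/3564 ≈ -17330.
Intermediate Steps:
U = 96 (U = -24*(-4) = 96)
r = -8/89 (r = 96/(-1068) = 96*(-1/1068) = -8/89 ≈ -0.089888)
-((749 + 2142) + (-1298/r - 893/891)) = -((749 + 2142) + (-1298/(-8/89) - 893/891)) = -(2891 + (-1298*(-89/8) - 893*1/891)) = -(2891 + (57761/4 - 893/891)) = -(2891 + 51461479/3564) = -1*61765003/3564 = -61765003/3564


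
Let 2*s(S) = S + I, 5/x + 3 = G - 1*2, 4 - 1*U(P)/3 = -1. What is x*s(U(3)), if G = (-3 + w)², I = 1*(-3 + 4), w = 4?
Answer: -10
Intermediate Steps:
U(P) = 15 (U(P) = 12 - 3*(-1) = 12 + 3 = 15)
I = 1 (I = 1*1 = 1)
G = 1 (G = (-3 + 4)² = 1² = 1)
x = -5/4 (x = 5/(-3 + (1 - 1*2)) = 5/(-3 + (1 - 2)) = 5/(-3 - 1) = 5/(-4) = 5*(-¼) = -5/4 ≈ -1.2500)
s(S) = ½ + S/2 (s(S) = (S + 1)/2 = (1 + S)/2 = ½ + S/2)
x*s(U(3)) = -5*(½ + (½)*15)/4 = -5*(½ + 15/2)/4 = -5/4*8 = -10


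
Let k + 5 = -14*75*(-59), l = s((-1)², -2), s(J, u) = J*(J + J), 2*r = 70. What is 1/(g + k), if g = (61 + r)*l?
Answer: 1/62137 ≈ 1.6093e-5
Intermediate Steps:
r = 35 (r = (½)*70 = 35)
s(J, u) = 2*J² (s(J, u) = J*(2*J) = 2*J²)
l = 2 (l = 2*((-1)²)² = 2*1² = 2*1 = 2)
g = 192 (g = (61 + 35)*2 = 96*2 = 192)
k = 61945 (k = -5 - 14*75*(-59) = -5 - 1050*(-59) = -5 + 61950 = 61945)
1/(g + k) = 1/(192 + 61945) = 1/62137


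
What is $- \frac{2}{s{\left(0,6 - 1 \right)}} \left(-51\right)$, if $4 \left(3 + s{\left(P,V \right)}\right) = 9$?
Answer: $-136$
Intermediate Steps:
$s{\left(P,V \right)} = - \frac{3}{4}$ ($s{\left(P,V \right)} = -3 + \frac{1}{4} \cdot 9 = -3 + \frac{9}{4} = - \frac{3}{4}$)
$- \frac{2}{s{\left(0,6 - 1 \right)}} \left(-51\right) = - \frac{2}{- \frac{3}{4}} \left(-51\right) = \left(-2\right) \left(- \frac{4}{3}\right) \left(-51\right) = \frac{8}{3} \left(-51\right) = -136$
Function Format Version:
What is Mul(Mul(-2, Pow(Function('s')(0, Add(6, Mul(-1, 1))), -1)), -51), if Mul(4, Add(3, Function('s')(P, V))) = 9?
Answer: -136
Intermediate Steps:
Function('s')(P, V) = Rational(-3, 4) (Function('s')(P, V) = Add(-3, Mul(Rational(1, 4), 9)) = Add(-3, Rational(9, 4)) = Rational(-3, 4))
Mul(Mul(-2, Pow(Function('s')(0, Add(6, Mul(-1, 1))), -1)), -51) = Mul(Mul(-2, Pow(Rational(-3, 4), -1)), -51) = Mul(Mul(-2, Rational(-4, 3)), -51) = Mul(Rational(8, 3), -51) = -136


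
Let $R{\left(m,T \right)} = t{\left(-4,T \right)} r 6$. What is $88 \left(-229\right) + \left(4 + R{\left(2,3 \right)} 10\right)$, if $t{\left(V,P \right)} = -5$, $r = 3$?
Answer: $-21048$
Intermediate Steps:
$R{\left(m,T \right)} = -90$ ($R{\left(m,T \right)} = \left(-5\right) 3 \cdot 6 = \left(-15\right) 6 = -90$)
$88 \left(-229\right) + \left(4 + R{\left(2,3 \right)} 10\right) = 88 \left(-229\right) + \left(4 - 900\right) = -20152 + \left(4 - 900\right) = -20152 - 896 = -21048$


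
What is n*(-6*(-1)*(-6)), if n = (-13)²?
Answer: -6084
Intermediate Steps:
n = 169
n*(-6*(-1)*(-6)) = 169*(-6*(-1)*(-6)) = 169*(6*(-6)) = 169*(-36) = -6084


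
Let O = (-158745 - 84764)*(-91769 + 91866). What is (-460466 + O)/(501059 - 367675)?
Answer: -24080839/133384 ≈ -180.54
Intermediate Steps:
O = -23620373 (O = -243509*97 = -23620373)
(-460466 + O)/(501059 - 367675) = (-460466 - 23620373)/(501059 - 367675) = -24080839/133384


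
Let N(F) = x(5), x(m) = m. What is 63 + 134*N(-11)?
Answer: 733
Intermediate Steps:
N(F) = 5
63 + 134*N(-11) = 63 + 134*5 = 63 + 670 = 733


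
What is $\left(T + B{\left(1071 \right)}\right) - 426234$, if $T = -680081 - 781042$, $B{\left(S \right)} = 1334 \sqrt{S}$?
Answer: $-1887357 + 4002 \sqrt{119} \approx -1.8437 \cdot 10^{6}$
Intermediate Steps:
$T = -1461123$
$\left(T + B{\left(1071 \right)}\right) - 426234 = \left(-1461123 + 1334 \sqrt{1071}\right) - 426234 = \left(-1461123 + 1334 \cdot 3 \sqrt{119}\right) - 426234 = \left(-1461123 + 4002 \sqrt{119}\right) - 426234 = -1887357 + 4002 \sqrt{119}$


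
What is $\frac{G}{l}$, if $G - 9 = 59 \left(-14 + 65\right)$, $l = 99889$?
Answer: $\frac{3018}{99889} \approx 0.030214$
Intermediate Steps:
$G = 3018$ ($G = 9 + 59 \left(-14 + 65\right) = 9 + 59 \cdot 51 = 9 + 3009 = 3018$)
$\frac{G}{l} = \frac{3018}{99889}$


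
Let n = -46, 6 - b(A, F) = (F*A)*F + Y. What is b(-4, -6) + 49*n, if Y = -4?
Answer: -2100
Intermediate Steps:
b(A, F) = 10 - A*F**2 (b(A, F) = 6 - ((F*A)*F - 4) = 6 - ((A*F)*F - 4) = 6 - (A*F**2 - 4) = 6 - (-4 + A*F**2) = 6 + (4 - A*F**2) = 10 - A*F**2)
b(-4, -6) + 49*n = (10 - 1*(-4)*(-6)**2) + 49*(-46) = (10 - 1*(-4)*36) - 2254 = (10 + 144) - 2254 = 154 - 2254 = -2100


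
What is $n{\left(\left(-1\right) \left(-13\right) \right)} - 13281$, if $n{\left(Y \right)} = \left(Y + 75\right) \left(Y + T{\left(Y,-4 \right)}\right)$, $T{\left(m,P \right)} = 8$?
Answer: $-11433$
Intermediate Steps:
$n{\left(Y \right)} = \left(8 + Y\right) \left(75 + Y\right)$ ($n{\left(Y \right)} = \left(Y + 75\right) \left(Y + 8\right) = \left(75 + Y\right) \left(8 + Y\right) = \left(8 + Y\right) \left(75 + Y\right)$)
$n{\left(\left(-1\right) \left(-13\right) \right)} - 13281 = \left(600 + \left(\left(-1\right) \left(-13\right)\right)^{2} + 83 \left(\left(-1\right) \left(-13\right)\right)\right) - 13281 = \left(600 + 13^{2} + 83 \cdot 13\right) - 13281 = \left(600 + 169 + 1079\right) - 13281 = 1848 - 13281 = -11433$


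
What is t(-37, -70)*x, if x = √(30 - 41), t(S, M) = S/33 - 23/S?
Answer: -610*I*√11/1221 ≈ -1.657*I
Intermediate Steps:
t(S, M) = -23/S + S/33 (t(S, M) = S*(1/33) - 23/S = S/33 - 23/S = -23/S + S/33)
x = I*√11 (x = √(-11) = I*√11 ≈ 3.3166*I)
t(-37, -70)*x = (-23/(-37) + (1/33)*(-37))*(I*√11) = (-23*(-1/37) - 37/33)*(I*√11) = (23/37 - 37/33)*(I*√11) = -610*I*√11/1221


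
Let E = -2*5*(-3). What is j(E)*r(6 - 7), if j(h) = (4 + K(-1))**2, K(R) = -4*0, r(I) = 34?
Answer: 544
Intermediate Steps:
K(R) = 0
E = 30 (E = -10*(-3) = 30)
j(h) = 16 (j(h) = (4 + 0)**2 = 4**2 = 16)
j(E)*r(6 - 7) = 16*34 = 544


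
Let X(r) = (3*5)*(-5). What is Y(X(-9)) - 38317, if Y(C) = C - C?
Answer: -38317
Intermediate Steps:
X(r) = -75 (X(r) = 15*(-5) = -75)
Y(C) = 0
Y(X(-9)) - 38317 = 0 - 38317 = -38317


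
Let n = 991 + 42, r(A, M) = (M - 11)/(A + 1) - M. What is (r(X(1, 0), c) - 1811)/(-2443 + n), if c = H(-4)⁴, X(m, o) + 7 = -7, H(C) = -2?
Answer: 11878/9165 ≈ 1.2960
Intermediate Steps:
X(m, o) = -14 (X(m, o) = -7 - 7 = -14)
c = 16 (c = (-2)⁴ = 16)
r(A, M) = -M + (-11 + M)/(1 + A) (r(A, M) = (-11 + M)/(1 + A) - M = -M + (-11 + M)/(1 + A))
n = 1033
(r(X(1, 0), c) - 1811)/(-2443 + n) = ((-11 - 1*(-14)*16)/(1 - 14) - 1811)/(-2443 + 1033) = ((-11 + 224)/(-13) - 1811)/(-1410) = (-1/13*213 - 1811)*(-1/1410) = (-213/13 - 1811)*(-1/1410) = -23756/13*(-1/1410) = 11878/9165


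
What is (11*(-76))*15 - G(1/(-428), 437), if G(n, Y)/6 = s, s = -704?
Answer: -8316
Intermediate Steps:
G(n, Y) = -4224 (G(n, Y) = 6*(-704) = -4224)
(11*(-76))*15 - G(1/(-428), 437) = (11*(-76))*15 - 1*(-4224) = -836*15 + 4224 = -12540 + 4224 = -8316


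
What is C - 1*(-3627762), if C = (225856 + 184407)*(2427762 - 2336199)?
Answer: 37568538831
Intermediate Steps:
C = 37564911069 (C = 410263*91563 = 37564911069)
C - 1*(-3627762) = 37564911069 - 1*(-3627762) = 37564911069 + 3627762 = 37568538831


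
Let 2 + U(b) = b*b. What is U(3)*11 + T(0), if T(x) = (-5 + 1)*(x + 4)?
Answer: 61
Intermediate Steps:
U(b) = -2 + b**2 (U(b) = -2 + b*b = -2 + b**2)
T(x) = -16 - 4*x (T(x) = -4*(4 + x) = -16 - 4*x)
U(3)*11 + T(0) = (-2 + 3**2)*11 + (-16 - 4*0) = (-2 + 9)*11 + (-16 + 0) = 7*11 - 16 = 77 - 16 = 61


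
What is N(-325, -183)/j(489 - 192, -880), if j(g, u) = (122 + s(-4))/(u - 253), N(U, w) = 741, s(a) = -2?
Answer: -279851/40 ≈ -6996.3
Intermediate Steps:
j(g, u) = 120/(-253 + u) (j(g, u) = (122 - 2)/(u - 253) = 120/(-253 + u))
N(-325, -183)/j(489 - 192, -880) = 741/((120/(-253 - 880))) = 741/((120/(-1133))) = 741/((120*(-1/1133))) = 741/(-120/1133) = 741*(-1133/120) = -279851/40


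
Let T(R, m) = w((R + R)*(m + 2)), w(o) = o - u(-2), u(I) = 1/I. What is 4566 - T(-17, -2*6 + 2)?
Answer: 8587/2 ≈ 4293.5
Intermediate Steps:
w(o) = ½ + o (w(o) = o - 1/(-2) = o - 1*(-½) = o + ½ = ½ + o)
T(R, m) = ½ + 2*R*(2 + m) (T(R, m) = ½ + (R + R)*(m + 2) = ½ + (2*R)*(2 + m) = ½ + 2*R*(2 + m))
4566 - T(-17, -2*6 + 2) = 4566 - (½ + 2*(-17)*(2 + (-2*6 + 2))) = 4566 - (½ + 2*(-17)*(2 + (-12 + 2))) = 4566 - (½ + 2*(-17)*(2 - 10)) = 4566 - (½ + 2*(-17)*(-8)) = 4566 - (½ + 272) = 4566 - 1*545/2 = 4566 - 545/2 = 8587/2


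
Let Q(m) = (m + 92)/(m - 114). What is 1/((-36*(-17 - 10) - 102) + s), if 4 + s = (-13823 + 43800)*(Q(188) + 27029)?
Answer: 37/29983417143 ≈ 1.2340e-9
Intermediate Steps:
Q(m) = (92 + m)/(-114 + m)
s = 29983384953/37 (s = -4 + (-13823 + 43800)*((92 + 188)/(-114 + 188) + 27029) = -4 + 29977*(280/74 + 27029) = -4 + 29977*((1/74)*280 + 27029) = -4 + 29977*(140/37 + 27029) = -4 + 29977*(1000213/37) = -4 + 29983385101/37 = 29983384953/37 ≈ 8.1036e+8)
1/((-36*(-17 - 10) - 102) + s) = 1/((-36*(-17 - 10) - 102) + 29983384953/37) = 1/((-36*(-27) - 102) + 29983384953/37) = 1/((972 - 102) + 29983384953/37) = 1/(870 + 29983384953/37) = 1/(29983417143/37) = 37/29983417143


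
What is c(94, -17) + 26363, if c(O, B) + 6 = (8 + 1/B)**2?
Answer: 7635398/289 ≈ 26420.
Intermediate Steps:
c(O, B) = -6 + (8 + 1/B)**2
c(94, -17) + 26363 = (58 + (-17)**(-2) + 16/(-17)) + 26363 = (58 + 1/289 + 16*(-1/17)) + 26363 = (58 + 1/289 - 16/17) + 26363 = 16491/289 + 26363 = 7635398/289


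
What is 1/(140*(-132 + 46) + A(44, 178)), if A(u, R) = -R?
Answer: -1/12218 ≈ -8.1846e-5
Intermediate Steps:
1/(140*(-132 + 46) + A(44, 178)) = 1/(140*(-132 + 46) - 1*178) = 1/(140*(-86) - 178) = 1/(-12040 - 178) = 1/(-12218) = -1/12218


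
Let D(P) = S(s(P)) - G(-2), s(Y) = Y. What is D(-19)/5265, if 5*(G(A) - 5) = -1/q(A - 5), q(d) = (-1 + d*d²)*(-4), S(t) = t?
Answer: -165119/36223200 ≈ -0.0045584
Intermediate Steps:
q(d) = 4 - 4*d³ (q(d) = (-1 + d³)*(-4) = 4 - 4*d³)
G(A) = 5 - 1/(5*(4 - 4*(-5 + A)³)) (G(A) = 5 + (-1/(4 - 4*(A - 5)³))/5 = 5 + (-1/(4 - 4*(-5 + A)³))/5 = 5 - 1/(5*(4 - 4*(-5 + A)³)))
D(P) = -34399/6880 + P (D(P) = P - (-99 + 100*(-5 - 2)³)/(20*(-1 + (-5 - 2)³)) = P - (-99 + 100*(-7)³)/(20*(-1 + (-7)³)) = P - (-99 + 100*(-343))/(20*(-1 - 343)) = P - (-99 - 34300)/(20*(-344)) = P - (-1)*(-34399)/(20*344) = P - 1*34399/6880 = P - 34399/6880 = -34399/6880 + P)
D(-19)/5265 = (-34399/6880 - 19)/5265 = -165119/6880*1/5265 = -165119/36223200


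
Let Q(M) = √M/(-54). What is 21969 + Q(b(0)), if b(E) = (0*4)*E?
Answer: 21969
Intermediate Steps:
b(E) = 0 (b(E) = 0*E = 0)
Q(M) = -√M/54
21969 + Q(b(0)) = 21969 - √0/54 = 21969 - 1/54*0 = 21969 + 0 = 21969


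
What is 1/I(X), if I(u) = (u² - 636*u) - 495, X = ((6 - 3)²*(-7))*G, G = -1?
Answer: -1/36594 ≈ -2.7327e-5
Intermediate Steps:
X = 63 (X = ((6 - 3)²*(-7))*(-1) = (3²*(-7))*(-1) = (9*(-7))*(-1) = -63*(-1) = 63)
I(u) = -495 + u² - 636*u
1/I(X) = 1/(-495 + 63² - 636*63) = 1/(-495 + 3969 - 40068) = 1/(-36594) = -1/36594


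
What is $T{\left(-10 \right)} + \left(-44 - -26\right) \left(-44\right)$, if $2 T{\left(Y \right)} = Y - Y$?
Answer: $792$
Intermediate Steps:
$T{\left(Y \right)} = 0$ ($T{\left(Y \right)} = \frac{Y - Y}{2} = \frac{1}{2} \cdot 0 = 0$)
$T{\left(-10 \right)} + \left(-44 - -26\right) \left(-44\right) = 0 + \left(-44 - -26\right) \left(-44\right) = 0 + \left(-44 + 26\right) \left(-44\right) = 0 - -792 = 0 + 792 = 792$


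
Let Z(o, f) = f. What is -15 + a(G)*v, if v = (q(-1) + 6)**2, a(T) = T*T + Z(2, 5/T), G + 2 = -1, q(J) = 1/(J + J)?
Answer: 1241/6 ≈ 206.83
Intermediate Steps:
q(J) = 1/(2*J)
G = -3 (G = -2 - 1 = -3)
a(T) = T**2 + 5/T (a(T) = T*T + 5/T = T**2 + 5/T)
v = 121/4 (v = ((1/2)/(-1) + 6)**2 = ((1/2)*(-1) + 6)**2 = (-1/2 + 6)**2 = (11/2)**2 = 121/4 ≈ 30.250)
-15 + a(G)*v = -15 + ((5 + (-3)**3)/(-3))*(121/4) = -15 - (5 - 27)/3*(121/4) = -15 - 1/3*(-22)*(121/4) = -15 + (22/3)*(121/4) = -15 + 1331/6 = 1241/6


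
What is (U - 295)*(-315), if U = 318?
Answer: -7245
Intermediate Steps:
(U - 295)*(-315) = (318 - 295)*(-315) = 23*(-315) = -7245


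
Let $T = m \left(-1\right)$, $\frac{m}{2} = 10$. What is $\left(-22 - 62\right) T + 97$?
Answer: $1777$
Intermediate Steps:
$m = 20$ ($m = 2 \cdot 10 = 20$)
$T = -20$ ($T = 20 \left(-1\right) = -20$)
$\left(-22 - 62\right) T + 97 = \left(-22 - 62\right) \left(-20\right) + 97 = \left(-84\right) \left(-20\right) + 97 = 1680 + 97 = 1777$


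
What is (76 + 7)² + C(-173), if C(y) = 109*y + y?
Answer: -12141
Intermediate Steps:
C(y) = 110*y
(76 + 7)² + C(-173) = (76 + 7)² + 110*(-173) = 83² - 19030 = 6889 - 19030 = -12141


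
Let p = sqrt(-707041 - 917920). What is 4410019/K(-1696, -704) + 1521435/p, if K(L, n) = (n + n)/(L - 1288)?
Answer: 1644937087/176 - 1521435*I*sqrt(1624961)/1624961 ≈ 9.3462e+6 - 1193.5*I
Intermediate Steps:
K(L, n) = 2*n/(-1288 + L) (K(L, n) = (2*n)/(-1288 + L) = 2*n/(-1288 + L))
p = I*sqrt(1624961) (p = sqrt(-1624961) = I*sqrt(1624961) ≈ 1274.7*I)
4410019/K(-1696, -704) + 1521435/p = 4410019/((2*(-704)/(-1288 - 1696))) + 1521435/((I*sqrt(1624961))) = 4410019/((2*(-704)/(-2984))) + 1521435*(-I*sqrt(1624961)/1624961) = 4410019/((2*(-704)*(-1/2984))) - 1521435*I*sqrt(1624961)/1624961 = 4410019/(176/373) - 1521435*I*sqrt(1624961)/1624961 = 4410019*(373/176) - 1521435*I*sqrt(1624961)/1624961 = 1644937087/176 - 1521435*I*sqrt(1624961)/1624961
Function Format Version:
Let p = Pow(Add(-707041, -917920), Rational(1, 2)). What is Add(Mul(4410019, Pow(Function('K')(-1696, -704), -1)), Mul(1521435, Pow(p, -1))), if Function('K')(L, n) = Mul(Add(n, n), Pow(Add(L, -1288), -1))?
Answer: Add(Rational(1644937087, 176), Mul(Rational(-1521435, 1624961), I, Pow(1624961, Rational(1, 2)))) ≈ Add(9.3462e+6, Mul(-1193.5, I))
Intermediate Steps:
Function('K')(L, n) = Mul(2, n, Pow(Add(-1288, L), -1)) (Function('K')(L, n) = Mul(Mul(2, n), Pow(Add(-1288, L), -1)) = Mul(2, n, Pow(Add(-1288, L), -1)))
p = Mul(I, Pow(1624961, Rational(1, 2))) (p = Pow(-1624961, Rational(1, 2)) = Mul(I, Pow(1624961, Rational(1, 2))) ≈ Mul(1274.7, I))
Add(Mul(4410019, Pow(Function('K')(-1696, -704), -1)), Mul(1521435, Pow(p, -1))) = Add(Mul(4410019, Pow(Mul(2, -704, Pow(Add(-1288, -1696), -1)), -1)), Mul(1521435, Pow(Mul(I, Pow(1624961, Rational(1, 2))), -1))) = Add(Mul(4410019, Pow(Mul(2, -704, Pow(-2984, -1)), -1)), Mul(1521435, Mul(Rational(-1, 1624961), I, Pow(1624961, Rational(1, 2))))) = Add(Mul(4410019, Pow(Mul(2, -704, Rational(-1, 2984)), -1)), Mul(Rational(-1521435, 1624961), I, Pow(1624961, Rational(1, 2)))) = Add(Mul(4410019, Pow(Rational(176, 373), -1)), Mul(Rational(-1521435, 1624961), I, Pow(1624961, Rational(1, 2)))) = Add(Mul(4410019, Rational(373, 176)), Mul(Rational(-1521435, 1624961), I, Pow(1624961, Rational(1, 2)))) = Add(Rational(1644937087, 176), Mul(Rational(-1521435, 1624961), I, Pow(1624961, Rational(1, 2))))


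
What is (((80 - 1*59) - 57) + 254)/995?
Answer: 218/995 ≈ 0.21910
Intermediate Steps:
(((80 - 1*59) - 57) + 254)/995 = (((80 - 59) - 57) + 254)*(1/995) = ((21 - 57) + 254)*(1/995) = (-36 + 254)*(1/995) = 218*(1/995) = 218/995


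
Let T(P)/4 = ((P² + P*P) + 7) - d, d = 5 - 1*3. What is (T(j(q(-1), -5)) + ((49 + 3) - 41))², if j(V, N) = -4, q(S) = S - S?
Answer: 25281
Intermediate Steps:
q(S) = 0
d = 2 (d = 5 - 3 = 2)
T(P) = 20 + 8*P² (T(P) = 4*(((P² + P*P) + 7) - 1*2) = 4*(((P² + P²) + 7) - 2) = 4*((2*P² + 7) - 2) = 4*((7 + 2*P²) - 2) = 4*(5 + 2*P²) = 20 + 8*P²)
(T(j(q(-1), -5)) + ((49 + 3) - 41))² = ((20 + 8*(-4)²) + ((49 + 3) - 41))² = ((20 + 8*16) + (52 - 41))² = ((20 + 128) + 11)² = (148 + 11)² = 159² = 25281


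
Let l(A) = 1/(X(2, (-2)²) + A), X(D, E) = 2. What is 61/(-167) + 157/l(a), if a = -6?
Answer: -104937/167 ≈ -628.37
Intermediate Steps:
l(A) = 1/(2 + A)
61/(-167) + 157/l(a) = 61/(-167) + 157/(1/(2 - 6)) = 61*(-1/167) + 157/(1/(-4)) = -61/167 + 157/(-¼) = -61/167 + 157*(-4) = -61/167 - 628 = -104937/167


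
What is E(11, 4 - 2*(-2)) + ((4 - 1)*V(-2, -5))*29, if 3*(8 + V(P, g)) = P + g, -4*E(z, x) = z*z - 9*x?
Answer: -3645/4 ≈ -911.25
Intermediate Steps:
E(z, x) = -z**2/4 + 9*x/4 (E(z, x) = -(z*z - 9*x)/4 = -(z**2 - 9*x)/4 = -z**2/4 + 9*x/4)
V(P, g) = -8 + P/3 + g/3 (V(P, g) = -8 + (P + g)/3 = -8 + (P/3 + g/3) = -8 + P/3 + g/3)
E(11, 4 - 2*(-2)) + ((4 - 1)*V(-2, -5))*29 = (-1/4*11**2 + 9*(4 - 2*(-2))/4) + ((4 - 1)*(-8 + (1/3)*(-2) + (1/3)*(-5)))*29 = (-1/4*121 + 9*(4 + 4)/4) + (3*(-8 - 2/3 - 5/3))*29 = (-121/4 + (9/4)*8) + (3*(-31/3))*29 = (-121/4 + 18) - 31*29 = -49/4 - 899 = -3645/4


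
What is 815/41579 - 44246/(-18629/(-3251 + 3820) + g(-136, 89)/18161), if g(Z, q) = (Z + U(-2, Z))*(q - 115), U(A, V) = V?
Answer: 1462389134524817/1069211344483 ≈ 1367.7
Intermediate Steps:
g(Z, q) = 2*Z*(-115 + q) (g(Z, q) = (Z + Z)*(q - 115) = (2*Z)*(-115 + q) = 2*Z*(-115 + q))
815/41579 - 44246/(-18629/(-3251 + 3820) + g(-136, 89)/18161) = 815/41579 - 44246/(-18629/(-3251 + 3820) + (2*(-136)*(-115 + 89))/18161) = 815*(1/41579) - 44246/(-18629/569 + (2*(-136)*(-26))*(1/18161)) = 815/41579 - 44246/(-18629*1/569 + 7072*(1/18161)) = 815/41579 - 44246/(-18629/569 + 544/1397) = 815/41579 - 44246/(-25715177/794893) = 815/41579 - 44246*(-794893/25715177) = 815/41579 + 35170835678/25715177 = 1462389134524817/1069211344483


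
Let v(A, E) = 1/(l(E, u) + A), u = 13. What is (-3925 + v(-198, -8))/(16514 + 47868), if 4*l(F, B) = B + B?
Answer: -1503277/24658306 ≈ -0.060964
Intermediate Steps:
l(F, B) = B/2 (l(F, B) = (B + B)/4 = (2*B)/4 = B/2)
v(A, E) = 1/(13/2 + A) (v(A, E) = 1/((1/2)*13 + A) = 1/(13/2 + A))
(-3925 + v(-198, -8))/(16514 + 47868) = (-3925 + 2/(13 + 2*(-198)))/(16514 + 47868) = (-3925 + 2/(13 - 396))/64382 = (-3925 + 2/(-383))*(1/64382) = (-3925 + 2*(-1/383))*(1/64382) = (-3925 - 2/383)*(1/64382) = -1503277/383*1/64382 = -1503277/24658306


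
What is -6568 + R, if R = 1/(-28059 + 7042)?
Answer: -138039657/21017 ≈ -6568.0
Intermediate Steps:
R = -1/21017 (R = 1/(-21017) = -1/21017 ≈ -4.7581e-5)
-6568 + R = -6568 - 1/21017 = -138039657/21017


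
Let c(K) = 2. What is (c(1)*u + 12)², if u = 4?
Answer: 400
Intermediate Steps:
(c(1)*u + 12)² = (2*4 + 12)² = (8 + 12)² = 20² = 400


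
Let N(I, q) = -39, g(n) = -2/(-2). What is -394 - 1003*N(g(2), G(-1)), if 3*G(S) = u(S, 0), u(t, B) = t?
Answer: 38723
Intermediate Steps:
g(n) = 1 (g(n) = -2*(-½) = 1)
G(S) = S/3
-394 - 1003*N(g(2), G(-1)) = -394 - 1003*(-39) = -394 + 39117 = 38723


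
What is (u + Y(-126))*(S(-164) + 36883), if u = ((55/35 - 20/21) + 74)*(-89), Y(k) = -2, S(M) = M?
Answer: -5122484095/21 ≈ -2.4393e+8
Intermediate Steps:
u = -139463/21 (u = ((55*(1/35) - 20*1/21) + 74)*(-89) = ((11/7 - 20/21) + 74)*(-89) = (13/21 + 74)*(-89) = (1567/21)*(-89) = -139463/21 ≈ -6641.1)
(u + Y(-126))*(S(-164) + 36883) = (-139463/21 - 2)*(-164 + 36883) = -139505/21*36719 = -5122484095/21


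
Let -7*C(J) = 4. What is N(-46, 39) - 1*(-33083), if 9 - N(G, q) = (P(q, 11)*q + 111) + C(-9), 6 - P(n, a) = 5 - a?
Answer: 227595/7 ≈ 32514.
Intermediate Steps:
C(J) = -4/7 (C(J) = -⅐*4 = -4/7)
P(n, a) = 1 + a (P(n, a) = 6 - (5 - a) = 6 + (-5 + a) = 1 + a)
N(G, q) = -710/7 - 12*q (N(G, q) = 9 - (((1 + 11)*q + 111) - 4/7) = 9 - ((12*q + 111) - 4/7) = 9 - ((111 + 12*q) - 4/7) = 9 - (773/7 + 12*q) = 9 + (-773/7 - 12*q) = -710/7 - 12*q)
N(-46, 39) - 1*(-33083) = (-710/7 - 12*39) - 1*(-33083) = (-710/7 - 468) + 33083 = -3986/7 + 33083 = 227595/7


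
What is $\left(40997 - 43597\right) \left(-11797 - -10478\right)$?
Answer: $3429400$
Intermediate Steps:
$\left(40997 - 43597\right) \left(-11797 - -10478\right) = - 2600 \left(-11797 + 10478\right) = \left(-2600\right) \left(-1319\right) = 3429400$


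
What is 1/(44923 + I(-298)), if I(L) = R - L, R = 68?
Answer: 1/45289 ≈ 2.2080e-5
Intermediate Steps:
I(L) = 68 - L
1/(44923 + I(-298)) = 1/(44923 + (68 - 1*(-298))) = 1/(44923 + (68 + 298)) = 1/(44923 + 366) = 1/45289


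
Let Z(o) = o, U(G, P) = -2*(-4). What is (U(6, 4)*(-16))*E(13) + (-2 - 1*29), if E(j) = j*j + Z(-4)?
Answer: -21151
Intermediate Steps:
U(G, P) = 8
E(j) = -4 + j² (E(j) = j*j - 4 = j² - 4 = -4 + j²)
(U(6, 4)*(-16))*E(13) + (-2 - 1*29) = (8*(-16))*(-4 + 13²) + (-2 - 1*29) = -128*(-4 + 169) + (-2 - 29) = -128*165 - 31 = -21120 - 31 = -21151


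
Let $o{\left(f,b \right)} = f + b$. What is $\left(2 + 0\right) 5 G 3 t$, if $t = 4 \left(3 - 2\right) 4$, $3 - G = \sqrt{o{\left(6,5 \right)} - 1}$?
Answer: $1440 - 480 \sqrt{10} \approx -77.893$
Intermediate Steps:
$o{\left(f,b \right)} = b + f$
$G = 3 - \sqrt{10}$ ($G = 3 - \sqrt{\left(5 + 6\right) - 1} = 3 - \sqrt{11 - 1} = 3 - \sqrt{10} \approx -0.16228$)
$t = 16$ ($t = 4 \cdot 1 \cdot 4 = 4 \cdot 4 = 16$)
$\left(2 + 0\right) 5 G 3 t = \left(2 + 0\right) 5 \left(3 - \sqrt{10}\right) 3 \cdot 16 = 2 \left(15 - 5 \sqrt{10}\right) 3 \cdot 16 = \left(30 - 10 \sqrt{10}\right) 3 \cdot 16 = \left(90 - 30 \sqrt{10}\right) 16 = 1440 - 480 \sqrt{10}$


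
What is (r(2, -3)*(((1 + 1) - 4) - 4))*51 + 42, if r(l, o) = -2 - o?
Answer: -264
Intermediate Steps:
(r(2, -3)*(((1 + 1) - 4) - 4))*51 + 42 = ((-2 - 1*(-3))*(((1 + 1) - 4) - 4))*51 + 42 = ((-2 + 3)*((2 - 4) - 4))*51 + 42 = (1*(-2 - 4))*51 + 42 = (1*(-6))*51 + 42 = -6*51 + 42 = -306 + 42 = -264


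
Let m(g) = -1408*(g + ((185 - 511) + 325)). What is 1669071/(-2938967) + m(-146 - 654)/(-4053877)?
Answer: -10080799032603/11914210725059 ≈ -0.84612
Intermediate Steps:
m(g) = 1408 - 1408*g (m(g) = -1408*(g + (-326 + 325)) = -1408*(g - 1) = -1408*(-1 + g) = 1408 - 1408*g)
1669071/(-2938967) + m(-146 - 654)/(-4053877) = 1669071/(-2938967) + (1408 - 1408*(-146 - 654))/(-4053877) = 1669071*(-1/2938967) + (1408 - 1408*(-800))*(-1/4053877) = -1669071/2938967 + (1408 + 1126400)*(-1/4053877) = -1669071/2938967 + 1127808*(-1/4053877) = -1669071/2938967 - 1127808/4053877 = -10080799032603/11914210725059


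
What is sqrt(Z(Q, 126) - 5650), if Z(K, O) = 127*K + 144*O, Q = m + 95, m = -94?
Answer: sqrt(12621) ≈ 112.34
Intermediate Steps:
Q = 1 (Q = -94 + 95 = 1)
sqrt(Z(Q, 126) - 5650) = sqrt((127*1 + 144*126) - 5650) = sqrt((127 + 18144) - 5650) = sqrt(18271 - 5650) = sqrt(12621)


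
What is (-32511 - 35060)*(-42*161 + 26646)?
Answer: -1343581764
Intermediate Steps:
(-32511 - 35060)*(-42*161 + 26646) = -67571*(-6762 + 26646) = -67571*19884 = -1343581764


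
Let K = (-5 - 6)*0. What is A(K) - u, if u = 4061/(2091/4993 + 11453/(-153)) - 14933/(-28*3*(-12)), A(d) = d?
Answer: 284021273975/4094273232 ≈ 69.370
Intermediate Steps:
K = 0 (K = -11*0 = 0)
u = -284021273975/4094273232 (u = 4061/(2091*(1/4993) + 11453*(-1/153)) - 14933/((-84*(-12))) = 4061/(2091/4993 - 11453/153) - 14933/1008 = 4061/(-56864906/763929) - 14933*1/1008 = 4061*(-763929/56864906) - 14933/1008 = -3102315669/56864906 - 14933/1008 = -284021273975/4094273232 ≈ -69.370)
A(K) - u = 0 - 1*(-284021273975/4094273232) = 0 + 284021273975/4094273232 = 284021273975/4094273232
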